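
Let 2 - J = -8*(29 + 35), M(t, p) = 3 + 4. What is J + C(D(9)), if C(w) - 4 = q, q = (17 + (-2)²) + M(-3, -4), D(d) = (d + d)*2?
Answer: 546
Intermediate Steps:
D(d) = 4*d (D(d) = (2*d)*2 = 4*d)
M(t, p) = 7
J = 514 (J = 2 - (-8)*(29 + 35) = 2 - (-8)*64 = 2 - 1*(-512) = 2 + 512 = 514)
q = 28 (q = (17 + (-2)²) + 7 = (17 + 4) + 7 = 21 + 7 = 28)
C(w) = 32 (C(w) = 4 + 28 = 32)
J + C(D(9)) = 514 + 32 = 546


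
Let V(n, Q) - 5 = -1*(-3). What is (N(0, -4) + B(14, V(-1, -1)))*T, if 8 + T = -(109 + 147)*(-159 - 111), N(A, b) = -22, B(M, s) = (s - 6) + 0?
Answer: -1382240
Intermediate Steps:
V(n, Q) = 8 (V(n, Q) = 5 - 1*(-3) = 5 + 3 = 8)
B(M, s) = -6 + s (B(M, s) = (-6 + s) + 0 = -6 + s)
T = 69112 (T = -8 - (109 + 147)*(-159 - 111) = -8 - 256*(-270) = -8 - 1*(-69120) = -8 + 69120 = 69112)
(N(0, -4) + B(14, V(-1, -1)))*T = (-22 + (-6 + 8))*69112 = (-22 + 2)*69112 = -20*69112 = -1382240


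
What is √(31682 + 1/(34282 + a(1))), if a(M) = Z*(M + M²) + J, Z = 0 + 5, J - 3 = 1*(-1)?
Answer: 3*√4140057449294/34294 ≈ 177.99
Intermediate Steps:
J = 2 (J = 3 + 1*(-1) = 3 - 1 = 2)
Z = 5
a(M) = 2 + 5*M + 5*M² (a(M) = 5*(M + M²) + 2 = (5*M + 5*M²) + 2 = 2 + 5*M + 5*M²)
√(31682 + 1/(34282 + a(1))) = √(31682 + 1/(34282 + (2 + 5*1 + 5*1²))) = √(31682 + 1/(34282 + (2 + 5 + 5*1))) = √(31682 + 1/(34282 + (2 + 5 + 5))) = √(31682 + 1/(34282 + 12)) = √(31682 + 1/34294) = √(1086502509/34294) = 3*√4140057449294/34294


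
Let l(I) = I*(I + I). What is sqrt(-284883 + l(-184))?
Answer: I*sqrt(217171) ≈ 466.02*I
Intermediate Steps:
l(I) = 2*I**2 (l(I) = I*(2*I) = 2*I**2)
sqrt(-284883 + l(-184)) = sqrt(-284883 + 2*(-184)**2) = sqrt(-284883 + 2*33856) = sqrt(-284883 + 67712) = sqrt(-217171) = I*sqrt(217171)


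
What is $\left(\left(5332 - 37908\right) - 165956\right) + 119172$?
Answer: $-79360$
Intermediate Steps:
$\left(\left(5332 - 37908\right) - 165956\right) + 119172 = \left(-32576 - 165956\right) + 119172 = -198532 + 119172 = -79360$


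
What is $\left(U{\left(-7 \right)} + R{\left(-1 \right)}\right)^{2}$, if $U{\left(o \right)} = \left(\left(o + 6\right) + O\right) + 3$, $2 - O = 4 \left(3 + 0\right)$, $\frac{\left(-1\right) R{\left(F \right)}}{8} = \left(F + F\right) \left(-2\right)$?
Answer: $1600$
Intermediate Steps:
$R{\left(F \right)} = 32 F$ ($R{\left(F \right)} = - 8 \left(F + F\right) \left(-2\right) = - 8 \cdot 2 F \left(-2\right) = - 8 \left(- 4 F\right) = 32 F$)
$O = -10$ ($O = 2 - 4 \left(3 + 0\right) = 2 - 4 \cdot 3 = 2 - 12 = -10$)
$U{\left(o \right)} = -1 + o$ ($U{\left(o \right)} = \left(\left(o + 6\right) - 10\right) + 3 = \left(\left(6 + o\right) - 10\right) + 3 = \left(-4 + o\right) + 3 = -1 + o$)
$\left(U{\left(-7 \right)} + R{\left(-1 \right)}\right)^{2} = \left(\left(-1 - 7\right) + 32 \left(-1\right)\right)^{2} = \left(-8 - 32\right)^{2} = \left(-40\right)^{2} = 1600$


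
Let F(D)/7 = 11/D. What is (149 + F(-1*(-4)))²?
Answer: 452929/16 ≈ 28308.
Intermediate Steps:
F(D) = 77/D (F(D) = 7*(11/D) = 77/D)
(149 + F(-1*(-4)))² = (149 + 77/((-1*(-4))))² = (149 + 77/4)² = (673/4)² = 452929/16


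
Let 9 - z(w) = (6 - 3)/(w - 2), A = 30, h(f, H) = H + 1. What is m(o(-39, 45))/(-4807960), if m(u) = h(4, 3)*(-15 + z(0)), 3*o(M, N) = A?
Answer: 9/2403980 ≈ 3.7438e-6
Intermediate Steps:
h(f, H) = 1 + H
z(w) = 9 - 3/(-2 + w) (z(w) = 9 - (6 - 3)/(w - 2) = 9 - 3/(-2 + w))
o(M, N) = 10 (o(M, N) = (⅓)*30 = 10)
m(u) = -18 (m(u) = (1 + 3)*(-15 + 3*(-7 + 3*0)/(-2 + 0)) = 4*(-15 + 3*(-7 + 0)/(-2)) = 4*(-15 + 3*(-½)*(-7)) = 4*(-15 + 21/2) = 4*(-9/2) = -18)
m(o(-39, 45))/(-4807960) = -18/(-4807960) = -18*(-1/4807960) = 9/2403980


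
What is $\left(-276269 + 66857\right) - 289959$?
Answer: $-499371$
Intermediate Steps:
$\left(-276269 + 66857\right) - 289959 = -209412 - 289959 = -499371$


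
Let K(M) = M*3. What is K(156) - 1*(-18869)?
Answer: 19337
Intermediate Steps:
K(M) = 3*M
K(156) - 1*(-18869) = 3*156 - 1*(-18869) = 468 + 18869 = 19337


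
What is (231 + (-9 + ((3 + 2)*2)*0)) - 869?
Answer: -647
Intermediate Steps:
(231 + (-9 + ((3 + 2)*2)*0)) - 869 = (231 + (-9 + (5*2)*0)) - 869 = (231 + (-9 + 10*0)) - 869 = (231 + (-9 + 0)) - 869 = (231 - 9) - 869 = 222 - 869 = -647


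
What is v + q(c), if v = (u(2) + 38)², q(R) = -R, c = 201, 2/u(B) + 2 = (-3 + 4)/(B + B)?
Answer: 56715/49 ≈ 1157.4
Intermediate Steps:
u(B) = 2/(-2 + 1/(2*B)) (u(B) = 2/(-2 + (-3 + 4)/(B + B)) = 2/(-2 + 1/(2*B)))
v = 66564/49 (v = (-4*2/(-1 + 4*2) + 38)² = (-4*2/(-1 + 8) + 38)² = (-4*2/7 + 38)² = (-4*2*⅐ + 38)² = (-8/7 + 38)² = (258/7)² = 66564/49 ≈ 1358.4)
v + q(c) = 66564/49 - 1*201 = 66564/49 - 201 = 56715/49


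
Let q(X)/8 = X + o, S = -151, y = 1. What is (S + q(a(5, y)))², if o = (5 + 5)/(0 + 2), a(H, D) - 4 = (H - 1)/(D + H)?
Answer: 48841/9 ≈ 5426.8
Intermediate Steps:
a(H, D) = 4 + (-1 + H)/(D + H) (a(H, D) = 4 + (H - 1)/(D + H) = 4 + (-1 + H)/(D + H))
o = 5 (o = 10/2 = 10*(½) = 5)
q(X) = 40 + 8*X (q(X) = 8*(X + 5) = 8*(5 + X) = 40 + 8*X)
(S + q(a(5, y)))² = (-151 + (40 + 8*((-1 + 4*1 + 5*5)/(1 + 5))))² = (-151 + (40 + 8*((-1 + 4 + 25)/6)))² = (-151 + (40 + 8*((⅙)*28)))² = (-151 + (40 + 8*(14/3)))² = (-151 + (40 + 112/3))² = (-151 + 232/3)² = (-221/3)² = 48841/9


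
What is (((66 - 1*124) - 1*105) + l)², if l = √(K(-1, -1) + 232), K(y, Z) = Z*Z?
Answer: (163 - √233)² ≈ 21826.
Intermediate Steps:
K(y, Z) = Z²
l = √233 (l = √((-1)² + 232) = √(1 + 232) = √233 ≈ 15.264)
(((66 - 1*124) - 1*105) + l)² = (((66 - 1*124) - 1*105) + √233)² = (((66 - 124) - 105) + √233)² = ((-58 - 105) + √233)² = (-163 + √233)²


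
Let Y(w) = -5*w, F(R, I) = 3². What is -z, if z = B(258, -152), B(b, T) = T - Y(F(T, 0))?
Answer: 107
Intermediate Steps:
F(R, I) = 9
B(b, T) = 45 + T (B(b, T) = T - (-5)*9 = T - 1*(-45) = T + 45 = 45 + T)
z = -107 (z = 45 - 152 = -107)
-z = -1*(-107) = 107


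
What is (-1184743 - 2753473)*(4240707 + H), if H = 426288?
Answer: -18379634380920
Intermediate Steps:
(-1184743 - 2753473)*(4240707 + H) = (-1184743 - 2753473)*(4240707 + 426288) = -3938216*4666995 = -18379634380920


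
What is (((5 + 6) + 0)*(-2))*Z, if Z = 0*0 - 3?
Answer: 66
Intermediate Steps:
Z = -3 (Z = 0 - 3 = -3)
(((5 + 6) + 0)*(-2))*Z = (((5 + 6) + 0)*(-2))*(-3) = ((11 + 0)*(-2))*(-3) = (11*(-2))*(-3) = -22*(-3) = 66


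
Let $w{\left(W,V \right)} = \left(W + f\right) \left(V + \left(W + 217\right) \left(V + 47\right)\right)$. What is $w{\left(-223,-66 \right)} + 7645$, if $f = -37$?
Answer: $-4835$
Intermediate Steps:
$w{\left(W,V \right)} = \left(-37 + W\right) \left(V + \left(47 + V\right) \left(217 + W\right)\right)$ ($w{\left(W,V \right)} = \left(W - 37\right) \left(V + \left(W + 217\right) \left(V + 47\right)\right) = \left(-37 + W\right) \left(V + \left(217 + W\right) \left(47 + V\right)\right) = \left(-37 + W\right) \left(V + \left(47 + V\right) \left(217 + W\right)\right)$)
$w{\left(-223,-66 \right)} + 7645 = \left(-377363 - -532356 + 47 \left(-223\right)^{2} + 8460 \left(-223\right) - 66 \left(-223\right)^{2} + 181 \left(-66\right) \left(-223\right)\right) + 7645 = \left(-377363 + 532356 + 47 \cdot 49729 - 1886580 - 3282114 + 2663958\right) + 7645 = \left(-377363 + 532356 + 2337263 - 1886580 - 3282114 + 2663958\right) + 7645 = -12480 + 7645 = -4835$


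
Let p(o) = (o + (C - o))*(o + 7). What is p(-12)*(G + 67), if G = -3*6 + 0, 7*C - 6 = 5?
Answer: -385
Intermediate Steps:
C = 11/7 (C = 6/7 + (1/7)*5 = 6/7 + 5/7 = 11/7 ≈ 1.5714)
G = -18 (G = -18 + 0 = -18)
p(o) = 11 + 11*o/7 (p(o) = (o + (11/7 - o))*(o + 7) = 11*(7 + o)/7 = 11 + 11*o/7)
p(-12)*(G + 67) = (11 + (11/7)*(-12))*(-18 + 67) = (11 - 132/7)*49 = -55/7*49 = -385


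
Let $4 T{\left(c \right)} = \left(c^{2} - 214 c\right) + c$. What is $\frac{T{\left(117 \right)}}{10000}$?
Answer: $- \frac{351}{1250} \approx -0.2808$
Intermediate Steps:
$T{\left(c \right)} = - \frac{213 c}{4} + \frac{c^{2}}{4}$ ($T{\left(c \right)} = \frac{\left(c^{2} - 214 c\right) + c}{4} = \frac{c^{2} - 213 c}{4} = - \frac{213 c}{4} + \frac{c^{2}}{4}$)
$\frac{T{\left(117 \right)}}{10000} = \frac{\frac{1}{4} \cdot 117 \left(-213 + 117\right)}{10000} = \frac{1}{4} \cdot 117 \left(-96\right) \frac{1}{10000} = \left(-2808\right) \frac{1}{10000} = - \frac{351}{1250}$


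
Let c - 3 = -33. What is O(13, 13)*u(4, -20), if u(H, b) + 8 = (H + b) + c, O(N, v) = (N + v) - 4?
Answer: -1188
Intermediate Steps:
O(N, v) = -4 + N + v
c = -30 (c = 3 - 33 = -30)
u(H, b) = -38 + H + b (u(H, b) = -8 + ((H + b) - 30) = -8 + (-30 + H + b) = -38 + H + b)
O(13, 13)*u(4, -20) = (-4 + 13 + 13)*(-38 + 4 - 20) = 22*(-54) = -1188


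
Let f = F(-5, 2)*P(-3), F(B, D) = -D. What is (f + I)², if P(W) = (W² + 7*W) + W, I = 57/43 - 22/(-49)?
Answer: 4482168601/4439449 ≈ 1009.6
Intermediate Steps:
I = 3739/2107 (I = 57*(1/43) - 22*(-1/49) = 57/43 + 22/49 = 3739/2107 ≈ 1.7746)
P(W) = W² + 8*W
f = 30 (f = (-1*2)*(-3*(8 - 3)) = -(-6)*5 = -2*(-15) = 30)
(f + I)² = (30 + 3739/2107)² = (66949/2107)² = 4482168601/4439449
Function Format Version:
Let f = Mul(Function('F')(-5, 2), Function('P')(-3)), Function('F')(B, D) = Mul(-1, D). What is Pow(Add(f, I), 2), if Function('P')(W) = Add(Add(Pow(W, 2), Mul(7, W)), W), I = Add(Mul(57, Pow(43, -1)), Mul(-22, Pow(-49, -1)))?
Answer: Rational(4482168601, 4439449) ≈ 1009.6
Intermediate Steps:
I = Rational(3739, 2107) (I = Add(Mul(57, Rational(1, 43)), Mul(-22, Rational(-1, 49))) = Add(Rational(57, 43), Rational(22, 49)) = Rational(3739, 2107) ≈ 1.7746)
Function('P')(W) = Add(Pow(W, 2), Mul(8, W))
f = 30 (f = Mul(Mul(-1, 2), Mul(-3, Add(8, -3))) = Mul(-2, Mul(-3, 5)) = Mul(-2, -15) = 30)
Pow(Add(f, I), 2) = Pow(Add(30, Rational(3739, 2107)), 2) = Pow(Rational(66949, 2107), 2) = Rational(4482168601, 4439449)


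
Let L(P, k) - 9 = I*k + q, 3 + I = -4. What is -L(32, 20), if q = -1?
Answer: 132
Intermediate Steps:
I = -7 (I = -3 - 4 = -7)
L(P, k) = 8 - 7*k (L(P, k) = 9 + (-7*k - 1) = 9 + (-1 - 7*k) = 8 - 7*k)
-L(32, 20) = -(8 - 7*20) = -(8 - 140) = -1*(-132) = 132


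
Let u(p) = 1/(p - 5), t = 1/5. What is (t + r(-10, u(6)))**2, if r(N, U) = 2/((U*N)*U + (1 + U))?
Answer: 1/400 ≈ 0.0025000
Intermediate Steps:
t = 1/5 ≈ 0.20000
u(p) = 1/(-5 + p)
r(N, U) = 2/(1 + U + N*U**2) (r(N, U) = 2/((N*U)*U + (1 + U)) = 2/(N*U**2 + (1 + U)) = 2/(1 + U + N*U**2))
(t + r(-10, u(6)))**2 = (1/5 + 2/(1 + 1/(-5 + 6) - 10/(-5 + 6)**2))**2 = (1/5 + 2/(1 + 1/1 - 10*(1/1)**2))**2 = (1/5 + 2/(1 + 1 - 10*1**2))**2 = (1/5 + 2/(1 + 1 - 10*1))**2 = (1/5 + 2/(1 + 1 - 10))**2 = (1/5 + 2/(-8))**2 = (1/5 + 2*(-1/8))**2 = (1/5 - 1/4)**2 = (-1/20)**2 = 1/400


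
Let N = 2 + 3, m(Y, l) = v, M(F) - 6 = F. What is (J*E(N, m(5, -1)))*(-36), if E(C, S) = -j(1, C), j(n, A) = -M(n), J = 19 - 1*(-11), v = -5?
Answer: -7560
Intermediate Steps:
M(F) = 6 + F
m(Y, l) = -5
J = 30 (J = 19 + 11 = 30)
j(n, A) = -6 - n (j(n, A) = -(6 + n) = -6 - n)
N = 5
E(C, S) = 7 (E(C, S) = -(-6 - 1*1) = -(-6 - 1) = -1*(-7) = 7)
(J*E(N, m(5, -1)))*(-36) = (30*7)*(-36) = 210*(-36) = -7560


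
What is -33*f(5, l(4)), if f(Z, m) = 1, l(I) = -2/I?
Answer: -33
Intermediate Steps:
-33*f(5, l(4)) = -33*1 = -33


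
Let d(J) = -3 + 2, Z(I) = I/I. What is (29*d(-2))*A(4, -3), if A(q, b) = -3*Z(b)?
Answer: 87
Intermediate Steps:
Z(I) = 1
d(J) = -1
A(q, b) = -3 (A(q, b) = -3*1 = -3)
(29*d(-2))*A(4, -3) = (29*(-1))*(-3) = -29*(-3) = 87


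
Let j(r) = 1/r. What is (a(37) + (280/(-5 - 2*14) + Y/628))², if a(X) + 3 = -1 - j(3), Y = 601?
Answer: 6713671969/47720464 ≈ 140.69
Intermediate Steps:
a(X) = -13/3 (a(X) = -3 + (-1 - 1/3) = -3 + (-1 - 1*⅓) = -3 + (-1 - ⅓) = -3 - 4/3 = -13/3)
(a(37) + (280/(-5 - 2*14) + Y/628))² = (-13/3 + (280/(-5 - 2*14) + 601/628))² = (-13/3 + (280/(-5 - 28) + 601*(1/628)))² = (-13/3 + (280/(-33) + 601/628))² = (-13/3 + (280*(-1/33) + 601/628))² = (-13/3 + (-280/33 + 601/628))² = (-13/3 - 156007/20724)² = (-81937/6908)² = 6713671969/47720464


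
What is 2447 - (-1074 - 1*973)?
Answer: 4494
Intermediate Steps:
2447 - (-1074 - 1*973) = 2447 - (-1074 - 973) = 2447 - 1*(-2047) = 2447 + 2047 = 4494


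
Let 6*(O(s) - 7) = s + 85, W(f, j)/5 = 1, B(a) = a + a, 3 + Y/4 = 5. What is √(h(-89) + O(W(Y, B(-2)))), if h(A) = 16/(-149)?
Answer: √486038/149 ≈ 4.6790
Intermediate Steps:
Y = 8 (Y = -12 + 4*5 = -12 + 20 = 8)
B(a) = 2*a
W(f, j) = 5 (W(f, j) = 5*1 = 5)
h(A) = -16/149 (h(A) = 16*(-1/149) = -16/149)
O(s) = 127/6 + s/6 (O(s) = 7 + (s + 85)/6 = 7 + (85 + s)/6 = 7 + (85/6 + s/6) = 127/6 + s/6)
√(h(-89) + O(W(Y, B(-2)))) = √(-16/149 + (127/6 + (⅙)*5)) = √(-16/149 + (127/6 + ⅚)) = √(-16/149 + 22) = √(3262/149) = √486038/149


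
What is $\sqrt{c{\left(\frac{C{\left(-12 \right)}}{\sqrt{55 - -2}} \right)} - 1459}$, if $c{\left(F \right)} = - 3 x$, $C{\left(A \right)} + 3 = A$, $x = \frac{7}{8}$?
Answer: $\frac{i \sqrt{23386}}{4} \approx 38.231 i$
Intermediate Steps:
$x = \frac{7}{8}$ ($x = 7 \cdot \frac{1}{8} = \frac{7}{8} \approx 0.875$)
$C{\left(A \right)} = -3 + A$
$c{\left(F \right)} = - \frac{21}{8}$ ($c{\left(F \right)} = \left(-3\right) \frac{7}{8} = - \frac{21}{8}$)
$\sqrt{c{\left(\frac{C{\left(-12 \right)}}{\sqrt{55 - -2}} \right)} - 1459} = \sqrt{- \frac{21}{8} - 1459} = \sqrt{- \frac{11693}{8}} = \frac{i \sqrt{23386}}{4}$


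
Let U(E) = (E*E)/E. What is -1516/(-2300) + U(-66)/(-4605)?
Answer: 118883/176525 ≈ 0.67346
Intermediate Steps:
U(E) = E (U(E) = E²/E = E)
-1516/(-2300) + U(-66)/(-4605) = -1516/(-2300) - 66/(-4605) = -1516*(-1/2300) - 66*(-1/4605) = 379/575 + 22/1535 = 118883/176525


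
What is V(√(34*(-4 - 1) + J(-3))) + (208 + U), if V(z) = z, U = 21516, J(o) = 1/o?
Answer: 21724 + I*√1533/3 ≈ 21724.0 + 13.051*I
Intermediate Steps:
V(√(34*(-4 - 1) + J(-3))) + (208 + U) = √(34*(-4 - 1) + 1/(-3)) + (208 + 21516) = √(34*(-5) - ⅓) + 21724 = √(-170 - ⅓) + 21724 = √(-511/3) + 21724 = I*√1533/3 + 21724 = 21724 + I*√1533/3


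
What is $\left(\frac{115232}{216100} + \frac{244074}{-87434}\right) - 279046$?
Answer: $- \frac{659059225027139}{2361810925} \approx -2.7905 \cdot 10^{5}$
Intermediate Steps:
$\left(\frac{115232}{216100} + \frac{244074}{-87434}\right) - 279046 = \left(115232 \cdot \frac{1}{216100} + 244074 \left(- \frac{1}{87434}\right)\right) - 279046 = \left(\frac{28808}{54025} - \frac{122037}{43717}\right) - 279046 = - \frac{5333649589}{2361810925} - 279046 = - \frac{659059225027139}{2361810925}$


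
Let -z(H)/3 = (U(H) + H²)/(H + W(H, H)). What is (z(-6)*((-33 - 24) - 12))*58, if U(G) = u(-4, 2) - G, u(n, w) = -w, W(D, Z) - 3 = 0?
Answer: -160080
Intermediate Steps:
W(D, Z) = 3 (W(D, Z) = 3 + 0 = 3)
U(G) = -2 - G (U(G) = -1*2 - G = -2 - G)
z(H) = -3*(-2 + H² - H)/(3 + H) (z(H) = -3*((-2 - H) + H²)/(H + 3) = -3*(-2 + H² - H)/(3 + H))
(z(-6)*((-33 - 24) - 12))*58 = ((3*(2 - 6 - 1*(-6)²)/(3 - 6))*((-33 - 24) - 12))*58 = ((3*(2 - 6 - 1*36)/(-3))*(-57 - 12))*58 = ((3*(-⅓)*(2 - 6 - 36))*(-69))*58 = ((3*(-⅓)*(-40))*(-69))*58 = (40*(-69))*58 = -2760*58 = -160080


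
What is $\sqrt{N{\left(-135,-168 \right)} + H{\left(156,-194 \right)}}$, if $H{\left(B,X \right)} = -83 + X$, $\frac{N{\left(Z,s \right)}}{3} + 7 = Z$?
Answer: $i \sqrt{703} \approx 26.514 i$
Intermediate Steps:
$N{\left(Z,s \right)} = -21 + 3 Z$
$\sqrt{N{\left(-135,-168 \right)} + H{\left(156,-194 \right)}} = \sqrt{\left(-21 + 3 \left(-135\right)\right) - 277} = \sqrt{\left(-21 - 405\right) - 277} = \sqrt{-426 - 277} = \sqrt{-703} = i \sqrt{703}$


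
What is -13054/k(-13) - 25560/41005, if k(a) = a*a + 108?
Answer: -108471878/2271677 ≈ -47.750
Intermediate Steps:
k(a) = 108 + a² (k(a) = a² + 108 = 108 + a²)
-13054/k(-13) - 25560/41005 = -13054/(108 + (-13)²) - 25560/41005 = -13054/(108 + 169) - 25560*1/41005 = -13054/277 - 5112/8201 = -108471878/2271677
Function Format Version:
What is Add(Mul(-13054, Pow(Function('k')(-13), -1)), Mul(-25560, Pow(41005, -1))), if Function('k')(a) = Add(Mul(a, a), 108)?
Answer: Rational(-108471878, 2271677) ≈ -47.750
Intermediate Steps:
Function('k')(a) = Add(108, Pow(a, 2)) (Function('k')(a) = Add(Pow(a, 2), 108) = Add(108, Pow(a, 2)))
Add(Mul(-13054, Pow(Function('k')(-13), -1)), Mul(-25560, Pow(41005, -1))) = Add(Mul(-13054, Pow(Add(108, Pow(-13, 2)), -1)), Mul(-25560, Pow(41005, -1))) = Add(Mul(-13054, Pow(Add(108, 169), -1)), Mul(-25560, Rational(1, 41005))) = Add(Mul(-13054, Pow(277, -1)), Rational(-5112, 8201)) = Add(Mul(-13054, Rational(1, 277)), Rational(-5112, 8201)) = Add(Rational(-13054, 277), Rational(-5112, 8201)) = Rational(-108471878, 2271677)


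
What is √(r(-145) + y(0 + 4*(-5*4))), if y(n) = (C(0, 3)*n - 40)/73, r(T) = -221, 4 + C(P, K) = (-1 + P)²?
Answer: I*√1163109/73 ≈ 14.774*I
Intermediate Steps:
C(P, K) = -4 + (-1 + P)²
y(n) = -40/73 - 3*n/73 (y(n) = ((-4 + (-1 + 0)²)*n - 40)/73 = ((-4 + (-1)²)*n - 40)*(1/73) = ((-4 + 1)*n - 40)*(1/73) = (-3*n - 40)*(1/73) = (-40 - 3*n)*(1/73) = -40/73 - 3*n/73)
√(r(-145) + y(0 + 4*(-5*4))) = √(-221 + (-40/73 - 3*(0 + 4*(-5*4))/73)) = √(-221 + (-40/73 - 3*(0 + 4*(-20))/73)) = √(-221 + (-40/73 - 3*(0 - 80)/73)) = √(-221 + (-40/73 - 3/73*(-80))) = √(-221 + (-40/73 + 240/73)) = √(-221 + 200/73) = √(-15933/73) = I*√1163109/73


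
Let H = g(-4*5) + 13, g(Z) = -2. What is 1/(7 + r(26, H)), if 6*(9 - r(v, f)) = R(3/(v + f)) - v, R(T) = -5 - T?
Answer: 111/2351 ≈ 0.047214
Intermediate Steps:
H = 11 (H = -2 + 13 = 11)
r(v, f) = 59/6 + 1/(2*(f + v)) + v/6 (r(v, f) = 9 - ((-5 - 3/(v + f)) - v)/6 = 9 - ((-5 - 3/(f + v)) - v)/6 = 9 - (-5 - v - 3/(f + v))/6 = 9 + (5/6 + 1/(2*(f + v)) + v/6) = 59/6 + 1/(2*(f + v)) + v/6)
1/(7 + r(26, H)) = 1/(7 + (3 + (59 + 26)*(11 + 26))/(6*(11 + 26))) = 1/(7 + (1/6)*(3 + 85*37)/37) = 1/(7 + (1/6)*(1/37)*(3 + 3145)) = 1/(7 + (1/6)*(1/37)*3148) = 1/(7 + 1574/111) = 1/(2351/111) = 111/2351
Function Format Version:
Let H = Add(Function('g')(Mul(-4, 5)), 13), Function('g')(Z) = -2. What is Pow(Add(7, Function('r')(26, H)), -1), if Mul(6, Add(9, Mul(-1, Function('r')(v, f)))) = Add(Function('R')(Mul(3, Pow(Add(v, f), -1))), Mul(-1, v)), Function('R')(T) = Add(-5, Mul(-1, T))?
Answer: Rational(111, 2351) ≈ 0.047214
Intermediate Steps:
H = 11 (H = Add(-2, 13) = 11)
Function('r')(v, f) = Add(Rational(59, 6), Mul(Rational(1, 2), Pow(Add(f, v), -1)), Mul(Rational(1, 6), v)) (Function('r')(v, f) = Add(9, Mul(Rational(-1, 6), Add(Add(-5, Mul(-1, Mul(3, Pow(Add(v, f), -1)))), Mul(-1, v)))) = Add(9, Mul(Rational(-1, 6), Add(Add(-5, Mul(-1, Mul(3, Pow(Add(f, v), -1)))), Mul(-1, v)))) = Add(9, Mul(Rational(-1, 6), Add(Add(-5, Mul(-3, Pow(Add(f, v), -1))), Mul(-1, v)))) = Add(9, Mul(Rational(-1, 6), Add(-5, Mul(-1, v), Mul(-3, Pow(Add(f, v), -1))))) = Add(9, Add(Rational(5, 6), Mul(Rational(1, 2), Pow(Add(f, v), -1)), Mul(Rational(1, 6), v))) = Add(Rational(59, 6), Mul(Rational(1, 2), Pow(Add(f, v), -1)), Mul(Rational(1, 6), v)))
Pow(Add(7, Function('r')(26, H)), -1) = Pow(Add(7, Mul(Rational(1, 6), Pow(Add(11, 26), -1), Add(3, Mul(Add(59, 26), Add(11, 26))))), -1) = Pow(Add(7, Mul(Rational(1, 6), Pow(37, -1), Add(3, Mul(85, 37)))), -1) = Pow(Add(7, Mul(Rational(1, 6), Rational(1, 37), Add(3, 3145))), -1) = Pow(Add(7, Mul(Rational(1, 6), Rational(1, 37), 3148)), -1) = Pow(Add(7, Rational(1574, 111)), -1) = Pow(Rational(2351, 111), -1) = Rational(111, 2351)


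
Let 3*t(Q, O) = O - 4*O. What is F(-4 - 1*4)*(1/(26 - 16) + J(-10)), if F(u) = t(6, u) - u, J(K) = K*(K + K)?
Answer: 16008/5 ≈ 3201.6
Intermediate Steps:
J(K) = 2*K² (J(K) = K*(2*K) = 2*K²)
t(Q, O) = -O (t(Q, O) = (O - 4*O)/3 = (-3*O)/3 = -O)
F(u) = -2*u (F(u) = -u - u = -2*u)
F(-4 - 1*4)*(1/(26 - 16) + J(-10)) = (-2*(-4 - 1*4))*(1/(26 - 16) + 2*(-10)²) = (-2*(-4 - 4))*(1/10 + 2*100) = (-2*(-8))*(⅒ + 200) = 16*(2001/10) = 16008/5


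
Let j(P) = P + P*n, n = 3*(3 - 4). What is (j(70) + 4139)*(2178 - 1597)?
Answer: 2323419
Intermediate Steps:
n = -3 (n = 3*(-1) = -3)
j(P) = -2*P (j(P) = P + P*(-3) = P - 3*P = -2*P)
(j(70) + 4139)*(2178 - 1597) = (-2*70 + 4139)*(2178 - 1597) = (-140 + 4139)*581 = 3999*581 = 2323419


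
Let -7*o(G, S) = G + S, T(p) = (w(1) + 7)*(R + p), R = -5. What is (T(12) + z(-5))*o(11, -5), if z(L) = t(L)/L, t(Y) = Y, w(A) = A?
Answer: -342/7 ≈ -48.857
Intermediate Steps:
T(p) = -40 + 8*p (T(p) = (1 + 7)*(-5 + p) = 8*(-5 + p) = -40 + 8*p)
z(L) = 1 (z(L) = L/L = 1)
o(G, S) = -G/7 - S/7 (o(G, S) = -(G + S)/7 = -G/7 - S/7)
(T(12) + z(-5))*o(11, -5) = ((-40 + 8*12) + 1)*(-1/7*11 - 1/7*(-5)) = ((-40 + 96) + 1)*(-11/7 + 5/7) = (56 + 1)*(-6/7) = 57*(-6/7) = -342/7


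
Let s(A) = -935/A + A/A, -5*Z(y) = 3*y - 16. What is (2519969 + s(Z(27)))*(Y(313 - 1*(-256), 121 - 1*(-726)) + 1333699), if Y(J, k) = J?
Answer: 3362411296620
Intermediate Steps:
Z(y) = 16/5 - 3*y/5 (Z(y) = -(3*y - 16)/5 = -(-16 + 3*y)/5 = 16/5 - 3*y/5)
s(A) = 1 - 935/A (s(A) = -935/A + 1 = 1 - 935/A)
(2519969 + s(Z(27)))*(Y(313 - 1*(-256), 121 - 1*(-726)) + 1333699) = (2519969 + (-935 + (16/5 - 3/5*27))/(16/5 - 3/5*27))*((313 - 1*(-256)) + 1333699) = (2519969 + (-935 + (16/5 - 81/5))/(16/5 - 81/5))*((313 + 256) + 1333699) = (2519969 + (-935 - 13)/(-13))*(569 + 1333699) = (2519969 - 1/13*(-948))*1334268 = (2519969 + 948/13)*1334268 = (32760545/13)*1334268 = 3362411296620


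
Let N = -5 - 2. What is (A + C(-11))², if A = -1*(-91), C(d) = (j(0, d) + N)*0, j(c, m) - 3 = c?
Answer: 8281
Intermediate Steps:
j(c, m) = 3 + c
N = -7
C(d) = 0 (C(d) = ((3 + 0) - 7)*0 = (3 - 7)*0 = -4*0 = 0)
A = 91
(A + C(-11))² = (91 + 0)² = 91² = 8281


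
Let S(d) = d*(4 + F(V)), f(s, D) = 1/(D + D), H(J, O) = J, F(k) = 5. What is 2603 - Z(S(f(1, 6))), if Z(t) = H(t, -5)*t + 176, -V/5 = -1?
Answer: 38823/16 ≈ 2426.4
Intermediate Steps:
V = 5 (V = -5*(-1) = 5)
f(s, D) = 1/(2*D)
S(d) = 9*d (S(d) = d*(4 + 5) = d*9 = 9*d)
Z(t) = 176 + t**2 (Z(t) = t*t + 176 = t**2 + 176 = 176 + t**2)
2603 - Z(S(f(1, 6))) = 2603 - (176 + (9*((1/2)/6))**2) = 2603 - (176 + (9*((1/2)*(1/6)))**2) = 2603 - (176 + (9*(1/12))**2) = 2603 - (176 + (3/4)**2) = 2603 - (176 + 9/16) = 2603 - 1*2825/16 = 2603 - 2825/16 = 38823/16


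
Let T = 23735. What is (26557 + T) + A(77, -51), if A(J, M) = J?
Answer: 50369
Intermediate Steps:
(26557 + T) + A(77, -51) = (26557 + 23735) + 77 = 50292 + 77 = 50369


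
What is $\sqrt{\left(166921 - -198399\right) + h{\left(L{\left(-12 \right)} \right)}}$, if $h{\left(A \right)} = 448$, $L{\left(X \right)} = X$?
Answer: $2 \sqrt{91442} \approx 604.79$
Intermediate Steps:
$\sqrt{\left(166921 - -198399\right) + h{\left(L{\left(-12 \right)} \right)}} = \sqrt{\left(166921 - -198399\right) + 448} = \sqrt{\left(166921 + 198399\right) + 448} = \sqrt{365320 + 448} = \sqrt{365768} = 2 \sqrt{91442}$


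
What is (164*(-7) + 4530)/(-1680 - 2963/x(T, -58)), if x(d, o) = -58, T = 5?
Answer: -196156/94477 ≈ -2.0762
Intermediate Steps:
(164*(-7) + 4530)/(-1680 - 2963/x(T, -58)) = (164*(-7) + 4530)/(-1680 - 2963/(-58)) = (-1148 + 4530)/(-1680 - 2963*(-1/58)) = 3382/(-1680 + 2963/58) = 3382/(-94477/58) = 3382*(-58/94477) = -196156/94477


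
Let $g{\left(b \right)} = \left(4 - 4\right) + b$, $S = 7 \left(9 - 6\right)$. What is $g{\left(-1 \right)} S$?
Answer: $-21$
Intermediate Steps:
$S = 21$ ($S = 7 \cdot 3 = 21$)
$g{\left(b \right)} = b$ ($g{\left(b \right)} = 0 + b = b$)
$g{\left(-1 \right)} S = \left(-1\right) 21 = -21$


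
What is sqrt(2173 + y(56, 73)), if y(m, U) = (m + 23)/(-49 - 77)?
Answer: sqrt(3832066)/42 ≈ 46.609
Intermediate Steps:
y(m, U) = -23/126 - m/126 (y(m, U) = (23 + m)/(-126) = (23 + m)*(-1/126) = -23/126 - m/126)
sqrt(2173 + y(56, 73)) = sqrt(2173 + (-23/126 - 1/126*56)) = sqrt(2173 + (-23/126 - 4/9)) = sqrt(2173 - 79/126) = sqrt(273719/126) = sqrt(3832066)/42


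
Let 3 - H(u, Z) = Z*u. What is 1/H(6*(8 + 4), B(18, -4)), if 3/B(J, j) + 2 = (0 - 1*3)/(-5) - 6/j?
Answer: -1/2157 ≈ -0.00046361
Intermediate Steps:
B(J, j) = 3/(-7/5 - 6/j) (B(J, j) = 3/(-2 + ((0 - 1*3)/(-5) - 6/j)) = 3/(-2 + ((0 - 3)*(-1/5) - 6/j)) = 3/(-2 + (-3*(-1/5) - 6/j)) = 3/(-2 + (3/5 - 6/j)) = 3/(-7/5 - 6/j))
H(u, Z) = 3 - Z*u
1/H(6*(8 + 4), B(18, -4)) = 1/(3 - (-15*(-4)/(30 + 7*(-4)))*6*(8 + 4)) = 1/(3 - (-15*(-4)/(30 - 28))*6*12) = 1/(3 - 1*(-15*(-4)/2)*72) = 1/(3 - 1*(-15*(-4)*1/2)*72) = 1/(3 - 1*30*72) = 1/(3 - 2160) = 1/(-2157) = -1/2157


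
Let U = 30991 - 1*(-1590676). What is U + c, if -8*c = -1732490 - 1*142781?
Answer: 14848607/8 ≈ 1.8561e+6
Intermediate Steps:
c = 1875271/8 (c = -(-1732490 - 1*142781)/8 = -(-1732490 - 142781)/8 = -⅛*(-1875271) = 1875271/8 ≈ 2.3441e+5)
U = 1621667 (U = 30991 + 1590676 = 1621667)
U + c = 1621667 + 1875271/8 = 14848607/8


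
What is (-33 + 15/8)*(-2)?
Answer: 249/4 ≈ 62.250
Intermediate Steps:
(-33 + 15/8)*(-2) = -249/8*(-2) = 249/4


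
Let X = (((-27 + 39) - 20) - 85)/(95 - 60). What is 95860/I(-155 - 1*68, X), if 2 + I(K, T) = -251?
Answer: -95860/253 ≈ -378.89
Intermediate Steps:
X = -93/35 (X = ((12 - 20) - 85)/35 = (-8 - 85)*(1/35) = -93*1/35 = -93/35 ≈ -2.6571)
I(K, T) = -253 (I(K, T) = -2 - 251 = -253)
95860/I(-155 - 1*68, X) = 95860/(-253) = 95860*(-1/253) = -95860/253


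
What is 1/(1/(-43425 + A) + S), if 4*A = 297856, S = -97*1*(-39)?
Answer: 31039/117420538 ≈ 0.00026434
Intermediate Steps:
S = 3783 (S = -97*(-39) = 3783)
A = 74464 (A = (1/4)*297856 = 74464)
1/(1/(-43425 + A) + S) = 1/(1/(-43425 + 74464) + 3783) = 1/(1/31039 + 3783) = 1/(117420538/31039) = 31039/117420538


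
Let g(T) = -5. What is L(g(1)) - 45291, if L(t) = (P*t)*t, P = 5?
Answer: -45166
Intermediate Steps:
L(t) = 5*t² (L(t) = (5*t)*t = 5*t²)
L(g(1)) - 45291 = 5*(-5)² - 45291 = 5*25 - 45291 = 125 - 45291 = -45166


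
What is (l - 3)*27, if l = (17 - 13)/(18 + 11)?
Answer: -2241/29 ≈ -77.276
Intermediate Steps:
l = 4/29 ≈ 0.13793
(l - 3)*27 = (4/29 - 3)*27 = -83/29*27 = -2241/29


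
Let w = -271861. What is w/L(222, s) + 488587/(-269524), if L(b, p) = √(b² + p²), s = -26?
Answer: -488587/269524 - 271861*√12490/24980 ≈ -1218.1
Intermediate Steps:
w/L(222, s) + 488587/(-269524) = -271861/√(222² + (-26)²) + 488587/(-269524) = -271861/√(49284 + 676) + 488587*(-1/269524) = -271861*√12490/24980 - 488587/269524 = -488587/269524 - 271861*√12490/24980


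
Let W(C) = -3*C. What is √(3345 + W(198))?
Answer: √2751 ≈ 52.450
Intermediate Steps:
√(3345 + W(198)) = √(3345 - 3*198) = √(3345 - 594) = √2751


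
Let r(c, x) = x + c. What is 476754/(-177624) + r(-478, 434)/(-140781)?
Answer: -3728338301/1389226908 ≈ -2.6838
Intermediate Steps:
r(c, x) = c + x
476754/(-177624) + r(-478, 434)/(-140781) = 476754/(-177624) + (-478 + 434)/(-140781) = 476754*(-1/177624) - 44*(-1/140781) = -79459/29604 + 44/140781 = -3728338301/1389226908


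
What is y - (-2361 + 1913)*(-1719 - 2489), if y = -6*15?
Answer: -1885274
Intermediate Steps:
y = -90
y - (-2361 + 1913)*(-1719 - 2489) = -90 - (-2361 + 1913)*(-1719 - 2489) = -90 - (-448)*(-4208) = -90 - 1*1885184 = -90 - 1885184 = -1885274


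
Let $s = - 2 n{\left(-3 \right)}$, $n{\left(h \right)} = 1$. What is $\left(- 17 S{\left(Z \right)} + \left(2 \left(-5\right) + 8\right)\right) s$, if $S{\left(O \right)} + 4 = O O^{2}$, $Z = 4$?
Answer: $2044$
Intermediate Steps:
$S{\left(O \right)} = -4 + O^{3}$ ($S{\left(O \right)} = -4 + O O^{2} = -4 + O^{3}$)
$s = -2$ ($s = \left(-2\right) 1 = -2$)
$\left(- 17 S{\left(Z \right)} + \left(2 \left(-5\right) + 8\right)\right) s = \left(- 17 \left(-4 + 4^{3}\right) + \left(2 \left(-5\right) + 8\right)\right) \left(-2\right) = \left(- 17 \left(-4 + 64\right) + \left(-10 + 8\right)\right) \left(-2\right) = \left(\left(-17\right) 60 - 2\right) \left(-2\right) = \left(-1020 - 2\right) \left(-2\right) = \left(-1022\right) \left(-2\right) = 2044$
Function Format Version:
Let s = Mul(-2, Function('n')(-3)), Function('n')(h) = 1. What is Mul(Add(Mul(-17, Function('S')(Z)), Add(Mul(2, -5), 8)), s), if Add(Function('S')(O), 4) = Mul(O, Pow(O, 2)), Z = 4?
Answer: 2044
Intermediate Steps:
Function('S')(O) = Add(-4, Pow(O, 3)) (Function('S')(O) = Add(-4, Mul(O, Pow(O, 2))) = Add(-4, Pow(O, 3)))
s = -2 (s = Mul(-2, 1) = -2)
Mul(Add(Mul(-17, Function('S')(Z)), Add(Mul(2, -5), 8)), s) = Mul(Add(Mul(-17, Add(-4, Pow(4, 3))), Add(Mul(2, -5), 8)), -2) = Mul(Add(Mul(-17, Add(-4, 64)), Add(-10, 8)), -2) = Mul(Add(Mul(-17, 60), -2), -2) = Mul(Add(-1020, -2), -2) = Mul(-1022, -2) = 2044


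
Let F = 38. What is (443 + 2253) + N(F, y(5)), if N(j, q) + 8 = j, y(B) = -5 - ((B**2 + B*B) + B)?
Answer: 2726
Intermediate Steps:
y(B) = -5 - B - 2*B**2 (y(B) = -5 - ((B**2 + B**2) + B) = -5 - (2*B**2 + B) = -5 - (B + 2*B**2) = -5 + (-B - 2*B**2) = -5 - B - 2*B**2)
N(j, q) = -8 + j
(443 + 2253) + N(F, y(5)) = (443 + 2253) + (-8 + 38) = 2696 + 30 = 2726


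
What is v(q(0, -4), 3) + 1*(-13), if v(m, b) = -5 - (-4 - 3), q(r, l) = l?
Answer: -11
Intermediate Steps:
v(m, b) = 2 (v(m, b) = -5 - 1*(-7) = -5 + 7 = 2)
v(q(0, -4), 3) + 1*(-13) = 2 + 1*(-13) = 2 - 13 = -11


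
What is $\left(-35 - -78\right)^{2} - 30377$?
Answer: $-28528$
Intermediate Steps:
$\left(-35 - -78\right)^{2} - 30377 = \left(-35 + 78\right)^{2} - 30377 = 43^{2} - 30377 = 1849 - 30377 = -28528$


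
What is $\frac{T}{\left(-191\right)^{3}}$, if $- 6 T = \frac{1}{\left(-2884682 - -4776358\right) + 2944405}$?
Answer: $\frac{1}{202183131321306} \approx 4.946 \cdot 10^{-15}$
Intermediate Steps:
$T = - \frac{1}{29016486}$ ($T = - \frac{1}{6 \left(\left(-2884682 - -4776358\right) + 2944405\right)} = - \frac{1}{6 \left(\left(-2884682 + 4776358\right) + 2944405\right)} = - \frac{1}{6 \left(1891676 + 2944405\right)} = - \frac{1}{6 \cdot 4836081} = \left(- \frac{1}{6}\right) \frac{1}{4836081} = - \frac{1}{29016486} \approx -3.4463 \cdot 10^{-8}$)
$\frac{T}{\left(-191\right)^{3}} = - \frac{1}{29016486 \left(-191\right)^{3}} = - \frac{1}{29016486 \left(-6967871\right)} = \left(- \frac{1}{29016486}\right) \left(- \frac{1}{6967871}\right) = \frac{1}{202183131321306}$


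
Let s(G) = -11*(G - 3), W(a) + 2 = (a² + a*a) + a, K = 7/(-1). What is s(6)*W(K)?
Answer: -2937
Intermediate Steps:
K = -7 (K = 7*(-1) = -7)
W(a) = -2 + a + 2*a² (W(a) = -2 + ((a² + a*a) + a) = -2 + ((a² + a²) + a) = -2 + (2*a² + a) = -2 + (a + 2*a²) = -2 + a + 2*a²)
s(G) = 33 - 11*G (s(G) = -11*(-3 + G) = 33 - 11*G)
s(6)*W(K) = (33 - 11*6)*(-2 - 7 + 2*(-7)²) = (33 - 66)*(-2 - 7 + 2*49) = -33*(-2 - 7 + 98) = -33*89 = -2937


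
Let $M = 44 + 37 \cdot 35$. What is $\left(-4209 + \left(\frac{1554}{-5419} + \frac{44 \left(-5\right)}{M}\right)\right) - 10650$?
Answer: $- \frac{107820786205}{7256041} \approx -14859.0$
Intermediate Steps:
$M = 1339$ ($M = 44 + 1295 = 1339$)
$\left(-4209 + \left(\frac{1554}{-5419} + \frac{44 \left(-5\right)}{M}\right)\right) - 10650 = \left(-4209 + \left(\frac{1554}{-5419} + \frac{44 \left(-5\right)}{1339}\right)\right) - 10650 = \left(-4209 + \left(1554 \left(- \frac{1}{5419}\right) - \frac{220}{1339}\right)\right) - 10650 = \left(-4209 - \frac{3272986}{7256041}\right) - 10650 = - \frac{30543949555}{7256041} - 10650 = - \frac{107820786205}{7256041}$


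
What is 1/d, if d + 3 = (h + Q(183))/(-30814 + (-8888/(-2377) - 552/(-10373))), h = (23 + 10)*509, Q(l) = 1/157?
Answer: -2592805893697/9191954962346 ≈ -0.28207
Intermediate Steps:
Q(l) = 1/157
h = 16797 (h = 33*509 = 16797)
d = -9191954962346/2592805893697 (d = -3 + (16797 + 1/157)/(-30814 + (-8888/(-2377) - 552/(-10373))) = -3 + 2637130/(157*(-30814 + (-8888*(-1/2377) - 552*(-1/10373)))) = -3 + 2637130/(157*(-30814 + (8888/2377 + 24/451))) = -3 + 2637130/(157*(-30814 + 4065536/1072027)) = -3 + 2637130/(157*(-33029374442/1072027)) = -3 + (2637130/157)*(-1072027/33029374442) = -3 - 1413537281255/2592805893697 = -9191954962346/2592805893697 ≈ -3.5452)
1/d = 1/(-9191954962346/2592805893697) = -2592805893697/9191954962346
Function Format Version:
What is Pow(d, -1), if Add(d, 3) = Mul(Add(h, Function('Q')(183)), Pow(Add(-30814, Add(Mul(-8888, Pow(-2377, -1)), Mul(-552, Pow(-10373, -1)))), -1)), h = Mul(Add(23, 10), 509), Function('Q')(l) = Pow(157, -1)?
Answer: Rational(-2592805893697, 9191954962346) ≈ -0.28207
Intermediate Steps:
Function('Q')(l) = Rational(1, 157)
h = 16797 (h = Mul(33, 509) = 16797)
d = Rational(-9191954962346, 2592805893697) (d = Add(-3, Mul(Add(16797, Rational(1, 157)), Pow(Add(-30814, Add(Mul(-8888, Pow(-2377, -1)), Mul(-552, Pow(-10373, -1)))), -1))) = Add(-3, Mul(Rational(2637130, 157), Pow(Add(-30814, Add(Mul(-8888, Rational(-1, 2377)), Mul(-552, Rational(-1, 10373)))), -1))) = Add(-3, Mul(Rational(2637130, 157), Pow(Add(-30814, Add(Rational(8888, 2377), Rational(24, 451))), -1))) = Add(-3, Mul(Rational(2637130, 157), Pow(Add(-30814, Rational(4065536, 1072027)), -1))) = Add(-3, Mul(Rational(2637130, 157), Pow(Rational(-33029374442, 1072027), -1))) = Add(-3, Mul(Rational(2637130, 157), Rational(-1072027, 33029374442))) = Add(-3, Rational(-1413537281255, 2592805893697)) = Rational(-9191954962346, 2592805893697) ≈ -3.5452)
Pow(d, -1) = Pow(Rational(-9191954962346, 2592805893697), -1) = Rational(-2592805893697, 9191954962346)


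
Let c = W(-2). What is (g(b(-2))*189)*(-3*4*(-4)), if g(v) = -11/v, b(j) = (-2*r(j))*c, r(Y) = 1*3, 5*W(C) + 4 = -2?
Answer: -13860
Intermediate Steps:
W(C) = -6/5 (W(C) = -⅘ + (⅕)*(-2) = -⅘ - ⅖ = -6/5)
r(Y) = 3
c = -6/5 ≈ -1.2000
b(j) = 36/5 (b(j) = -2*3*(-6/5) = -6*(-6/5) = 36/5)
(g(b(-2))*189)*(-3*4*(-4)) = (-11/36/5*189)*(-3*4*(-4)) = (-11*5/36*189)*(-12*(-4)) = -55/36*189*48 = -1155/4*48 = -13860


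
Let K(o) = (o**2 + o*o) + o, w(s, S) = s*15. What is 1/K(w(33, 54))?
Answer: 1/490545 ≈ 2.0385e-6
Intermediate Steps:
w(s, S) = 15*s
K(o) = o + 2*o**2 (K(o) = (o**2 + o**2) + o = 2*o**2 + o = o + 2*o**2)
1/K(w(33, 54)) = 1/((15*33)*(1 + 2*(15*33))) = 1/(495*(1 + 2*495)) = 1/(495*(1 + 990)) = 1/(495*991) = 1/490545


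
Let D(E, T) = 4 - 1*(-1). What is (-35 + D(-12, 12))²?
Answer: 900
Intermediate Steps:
D(E, T) = 5 (D(E, T) = 4 + 1 = 5)
(-35 + D(-12, 12))² = (-35 + 5)² = (-30)² = 900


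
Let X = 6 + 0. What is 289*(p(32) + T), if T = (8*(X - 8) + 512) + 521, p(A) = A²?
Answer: 589849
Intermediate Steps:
X = 6
T = 1017 (T = (8*(6 - 8) + 512) + 521 = (8*(-2) + 512) + 521 = (-16 + 512) + 521 = 496 + 521 = 1017)
289*(p(32) + T) = 289*(32² + 1017) = 289*(1024 + 1017) = 289*2041 = 589849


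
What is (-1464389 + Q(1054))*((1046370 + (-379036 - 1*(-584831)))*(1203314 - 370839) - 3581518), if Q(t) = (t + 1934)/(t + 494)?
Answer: -65638040783486671908/43 ≈ -1.5265e+18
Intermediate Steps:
Q(t) = (1934 + t)/(494 + t)
(-1464389 + Q(1054))*((1046370 + (-379036 - 1*(-584831)))*(1203314 - 370839) - 3581518) = (-1464389 + (1934 + 1054)/(494 + 1054))*((1046370 + (-379036 - 1*(-584831)))*(1203314 - 370839) - 3581518) = (-1464389 + 2988/1548)*((1046370 + (-379036 + 584831))*832475 - 3581518) = (-1464389 + (1/1548)*2988)*((1046370 + 205795)*832475 - 3581518) = (-1464389 + 83/43)*(1252165*832475 - 3581518) = -62968644*(1042396058375 - 3581518)/43 = -62968644/43*1042392476857 = -65638040783486671908/43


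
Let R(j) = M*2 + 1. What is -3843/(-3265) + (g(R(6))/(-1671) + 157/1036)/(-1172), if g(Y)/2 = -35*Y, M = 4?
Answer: 2598044045407/2208135642160 ≈ 1.1766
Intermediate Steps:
R(j) = 9 (R(j) = 4*2 + 1 = 8 + 1 = 9)
g(Y) = -70*Y (g(Y) = 2*(-35*Y) = -70*Y)
-3843/(-3265) + (g(R(6))/(-1671) + 157/1036)/(-1172) = -3843/(-3265) + (-70*9/(-1671) + 157/1036)/(-1172) = -3843*(-1/3265) + (-630*(-1/1671) + 157*(1/1036))*(-1/1172) = 3843/3265 + (210/557 + 157/1036)*(-1/1172) = 3843/3265 + (305009/577052)*(-1/1172) = 3843/3265 - 305009/676304944 = 2598044045407/2208135642160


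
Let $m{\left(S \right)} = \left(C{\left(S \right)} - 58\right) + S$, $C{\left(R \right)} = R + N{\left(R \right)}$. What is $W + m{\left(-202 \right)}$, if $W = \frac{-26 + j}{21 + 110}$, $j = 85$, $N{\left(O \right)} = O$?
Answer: $- \frac{86925}{131} \approx -663.55$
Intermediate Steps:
$C{\left(R \right)} = 2 R$ ($C{\left(R \right)} = R + R = 2 R$)
$m{\left(S \right)} = -58 + 3 S$ ($m{\left(S \right)} = \left(2 S - 58\right) + S = \left(-58 + 2 S\right) + S = -58 + 3 S$)
$W = \frac{59}{131}$ ($W = \frac{-26 + 85}{21 + 110} = \frac{59}{131} \approx 0.45038$)
$W + m{\left(-202 \right)} = \frac{59}{131} + \left(-58 + 3 \left(-202\right)\right) = \frac{59}{131} - 664 = - \frac{86925}{131}$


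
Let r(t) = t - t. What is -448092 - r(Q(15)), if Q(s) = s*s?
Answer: -448092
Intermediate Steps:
Q(s) = s**2
r(t) = 0
-448092 - r(Q(15)) = -448092 - 1*0 = -448092 + 0 = -448092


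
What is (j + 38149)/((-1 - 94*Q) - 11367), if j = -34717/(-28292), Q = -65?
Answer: -1079346225/148759336 ≈ -7.2557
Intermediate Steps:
j = 34717/28292 (j = -34717*(-1/28292) = 34717/28292 ≈ 1.2271)
(j + 38149)/((-1 - 94*Q) - 11367) = (34717/28292 + 38149)/((-1 - 94*(-65)) - 11367) = 1079346225/(28292*((-1 + 6110) - 11367)) = 1079346225/(28292*(6109 - 11367)) = (1079346225/28292)/(-5258) = (1079346225/28292)*(-1/5258) = -1079346225/148759336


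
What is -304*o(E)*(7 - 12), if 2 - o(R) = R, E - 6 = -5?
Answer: 1520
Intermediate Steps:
E = 1 (E = 6 - 5 = 1)
o(R) = 2 - R
-304*o(E)*(7 - 12) = -304*(2 - 1*1)*(7 - 12) = -304*(2 - 1)*(-5) = -304*(-5) = 1520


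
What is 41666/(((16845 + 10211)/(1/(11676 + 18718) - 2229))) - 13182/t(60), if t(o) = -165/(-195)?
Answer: -85985950189387/4522870352 ≈ -19011.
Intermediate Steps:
t(o) = 11/13 (t(o) = -165*(-1/195) = 11/13)
41666/(((16845 + 10211)/(1/(11676 + 18718) - 2229))) - 13182/t(60) = 41666/(((16845 + 10211)/(1/(11676 + 18718) - 2229))) - 13182/11/13 = 41666/((27056/(1/30394 - 2229))) - 13182*13/11 = 41666/((27056/(1/30394 - 2229))) - 171366/11 = 41666/((27056/(-67748225/30394))) - 171366/11 = 41666/((27056*(-30394/67748225))) - 171366/11 = 41666/(-822340064/67748225) - 171366/11 = 41666*(-67748225/822340064) - 171366/11 = -1411398771425/411170032 - 171366/11 = -85985950189387/4522870352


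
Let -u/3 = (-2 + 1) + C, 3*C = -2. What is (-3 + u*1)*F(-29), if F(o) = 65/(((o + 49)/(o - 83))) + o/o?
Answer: -726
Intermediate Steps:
C = -⅔ (C = (⅓)*(-2) = -⅔ ≈ -0.66667)
u = 5 (u = -3*((-2 + 1) - ⅔) = -3*(-1 - ⅔) = -3*(-5/3) = 5)
F(o) = 1 + 65*(-83 + o)/(49 + o) (F(o) = 65/(((49 + o)/(-83 + o))) + 1 = 65*((-83 + o)/(49 + o)) + 1 = 65*(-83 + o)/(49 + o) + 1 = 1 + 65*(-83 + o)/(49 + o))
(-3 + u*1)*F(-29) = (-3 + 5*1)*(66*(-81 - 29)/(49 - 29)) = (-3 + 5)*(66*(-110)/20) = 2*(66*(1/20)*(-110)) = 2*(-363) = -726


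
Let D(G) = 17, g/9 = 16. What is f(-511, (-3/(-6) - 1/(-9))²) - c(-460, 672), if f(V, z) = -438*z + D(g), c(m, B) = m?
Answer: 16925/54 ≈ 313.43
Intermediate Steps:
g = 144 (g = 9*16 = 144)
f(V, z) = 17 - 438*z (f(V, z) = -438*z + 17 = 17 - 438*z)
f(-511, (-3/(-6) - 1/(-9))²) - c(-460, 672) = (17 - 438*(-3/(-6) - 1/(-9))²) - 1*(-460) = (17 - 438*(-3*(-⅙) - 1*(-⅑))²) + 460 = (17 - 438*(½ + ⅑)²) + 460 = (17 - 438*(11/18)²) + 460 = (17 - 438*121/324) + 460 = (17 - 8833/54) + 460 = -7915/54 + 460 = 16925/54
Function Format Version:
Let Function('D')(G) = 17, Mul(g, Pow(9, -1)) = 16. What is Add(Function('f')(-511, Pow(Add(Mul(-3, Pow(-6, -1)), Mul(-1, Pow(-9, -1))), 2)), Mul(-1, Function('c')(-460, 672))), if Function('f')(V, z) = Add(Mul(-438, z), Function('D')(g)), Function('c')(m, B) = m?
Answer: Rational(16925, 54) ≈ 313.43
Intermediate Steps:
g = 144 (g = Mul(9, 16) = 144)
Function('f')(V, z) = Add(17, Mul(-438, z)) (Function('f')(V, z) = Add(Mul(-438, z), 17) = Add(17, Mul(-438, z)))
Add(Function('f')(-511, Pow(Add(Mul(-3, Pow(-6, -1)), Mul(-1, Pow(-9, -1))), 2)), Mul(-1, Function('c')(-460, 672))) = Add(Add(17, Mul(-438, Pow(Add(Mul(-3, Pow(-6, -1)), Mul(-1, Pow(-9, -1))), 2))), Mul(-1, -460)) = Add(Add(17, Mul(-438, Pow(Add(Mul(-3, Rational(-1, 6)), Mul(-1, Rational(-1, 9))), 2))), 460) = Add(Add(17, Mul(-438, Pow(Add(Rational(1, 2), Rational(1, 9)), 2))), 460) = Add(Add(17, Mul(-438, Pow(Rational(11, 18), 2))), 460) = Add(Add(17, Mul(-438, Rational(121, 324))), 460) = Add(Add(17, Rational(-8833, 54)), 460) = Add(Rational(-7915, 54), 460) = Rational(16925, 54)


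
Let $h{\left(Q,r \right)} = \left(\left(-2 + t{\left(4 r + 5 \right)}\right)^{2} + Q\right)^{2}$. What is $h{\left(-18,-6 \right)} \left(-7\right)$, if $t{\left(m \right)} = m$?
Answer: $-1252503$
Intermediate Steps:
$h{\left(Q,r \right)} = \left(Q + \left(3 + 4 r\right)^{2}\right)^{2}$ ($h{\left(Q,r \right)} = \left(\left(-2 + \left(4 r + 5\right)\right)^{2} + Q\right)^{2} = \left(\left(-2 + \left(5 + 4 r\right)\right)^{2} + Q\right)^{2} = \left(\left(3 + 4 r\right)^{2} + Q\right)^{2} = \left(Q + \left(3 + 4 r\right)^{2}\right)^{2}$)
$h{\left(-18,-6 \right)} \left(-7\right) = \left(-18 + \left(3 + 4 \left(-6\right)\right)^{2}\right)^{2} \left(-7\right) = \left(-18 + \left(3 - 24\right)^{2}\right)^{2} \left(-7\right) = \left(-18 + \left(-21\right)^{2}\right)^{2} \left(-7\right) = \left(-18 + 441\right)^{2} \left(-7\right) = 423^{2} \left(-7\right) = 178929 \left(-7\right) = -1252503$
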